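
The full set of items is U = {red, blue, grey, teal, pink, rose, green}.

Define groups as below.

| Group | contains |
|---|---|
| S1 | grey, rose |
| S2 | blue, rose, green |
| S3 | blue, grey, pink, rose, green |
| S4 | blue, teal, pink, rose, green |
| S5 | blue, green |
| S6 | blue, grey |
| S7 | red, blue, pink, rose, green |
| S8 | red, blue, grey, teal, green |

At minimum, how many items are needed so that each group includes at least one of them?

The 2 items {blue, rose} hit every group.
The groups S1, S5 are pairwise disjoint, so any hitting set needs a separate item for each — at least 2. Hence 2 is optimal.

2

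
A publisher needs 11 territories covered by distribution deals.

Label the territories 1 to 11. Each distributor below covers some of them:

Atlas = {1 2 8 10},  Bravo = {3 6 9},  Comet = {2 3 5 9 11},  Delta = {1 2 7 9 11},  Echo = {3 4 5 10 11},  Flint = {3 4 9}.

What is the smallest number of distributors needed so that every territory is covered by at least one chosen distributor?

4

Atlas and Bravo and Delta and Echo together: Atlas ∪ Bravo ∪ Delta ∪ Echo = {1, 2, 3, 4, 5, 6, 7, 8, 9, 10, 11} — every territory is covered.
No 3 of the 6 distributors cover everything (all 20 combinations miss at least one territory), so 4 is optimal.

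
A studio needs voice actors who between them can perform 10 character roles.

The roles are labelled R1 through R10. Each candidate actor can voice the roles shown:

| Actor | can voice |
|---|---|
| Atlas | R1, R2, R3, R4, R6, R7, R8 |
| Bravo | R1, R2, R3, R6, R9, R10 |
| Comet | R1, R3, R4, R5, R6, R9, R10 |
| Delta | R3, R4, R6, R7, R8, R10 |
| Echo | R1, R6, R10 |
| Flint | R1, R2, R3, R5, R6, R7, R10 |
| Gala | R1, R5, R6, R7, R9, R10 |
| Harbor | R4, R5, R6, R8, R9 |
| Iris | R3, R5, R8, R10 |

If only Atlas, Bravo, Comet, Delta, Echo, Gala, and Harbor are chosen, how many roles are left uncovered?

0

Union of Atlas, Bravo, Comet, Delta, Echo, Gala, Harbor = {R1, R2, R3, R4, R5, R6, R7, R8, R9, R10} — that's every role, so 0 are uncovered.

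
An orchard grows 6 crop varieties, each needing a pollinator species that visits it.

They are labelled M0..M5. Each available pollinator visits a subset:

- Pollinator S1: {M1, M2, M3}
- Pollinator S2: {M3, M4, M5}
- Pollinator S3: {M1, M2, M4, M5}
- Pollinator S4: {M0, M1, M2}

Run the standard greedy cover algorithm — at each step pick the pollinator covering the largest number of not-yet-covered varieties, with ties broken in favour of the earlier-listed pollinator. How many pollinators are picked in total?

Greedy: pick S3 (covers 4 new) → pick S1 (covers 1 new) → pick S4 (covers 1 new). Total picks: 3.
(The true minimum cover uses only 2 pollinators, so greedy is not optimal here.)

3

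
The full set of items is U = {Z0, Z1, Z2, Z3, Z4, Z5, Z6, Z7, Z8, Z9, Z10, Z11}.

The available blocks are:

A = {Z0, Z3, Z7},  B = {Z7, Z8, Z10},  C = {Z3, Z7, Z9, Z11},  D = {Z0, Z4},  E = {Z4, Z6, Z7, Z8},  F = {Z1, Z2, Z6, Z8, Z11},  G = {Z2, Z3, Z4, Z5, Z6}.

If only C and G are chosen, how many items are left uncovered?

4

Union of C, G = {Z2, Z3, Z4, Z5, Z6, Z7, Z9, Z11}.
Not covered: Z0, Z1, Z8, Z10 — 4 items.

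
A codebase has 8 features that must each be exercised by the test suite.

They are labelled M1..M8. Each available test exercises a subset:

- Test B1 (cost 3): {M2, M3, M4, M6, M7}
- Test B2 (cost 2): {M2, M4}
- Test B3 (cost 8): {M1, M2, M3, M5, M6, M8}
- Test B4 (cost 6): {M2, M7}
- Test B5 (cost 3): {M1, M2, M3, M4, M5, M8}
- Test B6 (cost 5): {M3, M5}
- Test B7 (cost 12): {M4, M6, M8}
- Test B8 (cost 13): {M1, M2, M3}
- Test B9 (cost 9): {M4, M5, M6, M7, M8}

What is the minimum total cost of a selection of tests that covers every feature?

6

B1, B5 together cover every feature (B1 ∪ B5 = {M1, M2, M3, M4, M5, M6, M7, M8}); total cost 3 + 3 = 6.
No covering selection has total cost below 6.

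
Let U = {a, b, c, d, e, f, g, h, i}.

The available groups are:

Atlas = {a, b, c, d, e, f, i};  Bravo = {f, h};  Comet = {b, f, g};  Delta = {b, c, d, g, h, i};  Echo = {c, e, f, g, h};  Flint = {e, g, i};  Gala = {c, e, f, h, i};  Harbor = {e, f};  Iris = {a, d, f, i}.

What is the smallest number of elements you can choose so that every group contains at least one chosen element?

2

The 2 elements {f, i} hit every group.
The groups Bravo, Flint are pairwise disjoint, so any hitting set needs a separate element for each — at least 2. Hence 2 is optimal.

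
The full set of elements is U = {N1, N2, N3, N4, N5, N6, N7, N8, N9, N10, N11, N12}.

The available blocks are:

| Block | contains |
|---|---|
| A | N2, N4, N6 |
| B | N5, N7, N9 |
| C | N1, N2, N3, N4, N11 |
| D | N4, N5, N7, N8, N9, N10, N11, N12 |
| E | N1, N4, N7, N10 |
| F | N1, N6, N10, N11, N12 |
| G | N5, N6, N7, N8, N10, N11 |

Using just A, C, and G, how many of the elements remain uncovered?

2

Union of A, C, G = {N1, N2, N3, N4, N5, N6, N7, N8, N10, N11}.
Not covered: N9, N12 — 2 elements.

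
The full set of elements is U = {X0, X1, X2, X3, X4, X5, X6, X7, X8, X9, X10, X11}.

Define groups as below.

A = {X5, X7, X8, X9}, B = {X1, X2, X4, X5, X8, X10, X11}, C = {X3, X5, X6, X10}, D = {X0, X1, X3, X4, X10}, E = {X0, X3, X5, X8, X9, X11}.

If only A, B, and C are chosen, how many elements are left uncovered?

Union of A, B, C = {X1, X2, X3, X4, X5, X6, X7, X8, X9, X10, X11}.
Not covered: X0 — 1 element.

1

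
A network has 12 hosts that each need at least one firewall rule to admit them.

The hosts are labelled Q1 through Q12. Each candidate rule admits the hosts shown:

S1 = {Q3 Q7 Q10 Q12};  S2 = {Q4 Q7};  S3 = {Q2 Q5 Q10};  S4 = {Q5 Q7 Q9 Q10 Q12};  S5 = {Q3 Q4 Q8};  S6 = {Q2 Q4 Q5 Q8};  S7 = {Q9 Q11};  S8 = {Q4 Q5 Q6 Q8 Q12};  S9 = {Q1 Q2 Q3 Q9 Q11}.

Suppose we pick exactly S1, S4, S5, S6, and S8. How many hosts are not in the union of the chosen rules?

Union of S1, S4, S5, S6, S8 = {Q2, Q3, Q4, Q5, Q6, Q7, Q8, Q9, Q10, Q12}.
Not covered: Q1, Q11 — 2 hosts.

2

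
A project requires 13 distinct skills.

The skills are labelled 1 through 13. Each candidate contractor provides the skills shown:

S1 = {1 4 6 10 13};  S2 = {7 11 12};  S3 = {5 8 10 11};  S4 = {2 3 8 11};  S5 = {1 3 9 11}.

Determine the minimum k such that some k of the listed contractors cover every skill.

5

S1 and S2 and S3 and S4 and S5 together: S1 ∪ S2 ∪ S3 ∪ S4 ∪ S5 = {1, 2, 3, 4, 5, 6, 7, 8, 9, 10, 11, 12, 13} — every skill is covered.
No 4 of the 5 contractors cover everything (all 5 combinations miss at least one skill), so 5 is optimal.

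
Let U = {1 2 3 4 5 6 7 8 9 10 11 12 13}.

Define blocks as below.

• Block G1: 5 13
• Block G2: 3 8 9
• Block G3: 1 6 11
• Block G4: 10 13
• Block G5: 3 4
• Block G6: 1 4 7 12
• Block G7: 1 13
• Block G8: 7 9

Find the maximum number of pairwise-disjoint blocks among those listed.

G3, G4, G5, G8 are pairwise disjoint (G3={1,6,11}; G4={10,13}; G5={3,4}; G8={7,9}).
Every remaining block overlaps one of these, and no 5 of the listed blocks are pairwise disjoint, so 4 is the maximum.

4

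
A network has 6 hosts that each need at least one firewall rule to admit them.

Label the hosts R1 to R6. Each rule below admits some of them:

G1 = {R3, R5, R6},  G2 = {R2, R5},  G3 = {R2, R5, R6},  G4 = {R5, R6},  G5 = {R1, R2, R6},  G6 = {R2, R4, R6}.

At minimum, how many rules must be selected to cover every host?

3

Take {G1, G5, G6}. Their union is {R1, R2, R3, R4, R5, R6}, which is all 6 hosts.
Only G5 contains R1, so G5 is forced; the remaining 3 hosts need at least 2 more rules (each remaining rule adds at most 2) — so at least 3 rules are needed, and 3 is optimal.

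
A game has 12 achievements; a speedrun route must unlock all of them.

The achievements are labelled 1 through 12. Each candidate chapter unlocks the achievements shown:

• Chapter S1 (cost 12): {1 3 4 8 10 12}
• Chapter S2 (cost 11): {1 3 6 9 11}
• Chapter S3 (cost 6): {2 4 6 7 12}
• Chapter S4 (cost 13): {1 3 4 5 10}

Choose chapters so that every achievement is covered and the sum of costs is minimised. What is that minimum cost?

42

S1, S2, S3, S4 together cover every achievement (S1 ∪ S2 ∪ S3 ∪ S4 = {1, 2, 3, 4, 5, 6, 7, 8, 9, 10, 11, 12}); total cost 12 + 11 + 6 + 13 = 42.
No covering selection has total cost below 42.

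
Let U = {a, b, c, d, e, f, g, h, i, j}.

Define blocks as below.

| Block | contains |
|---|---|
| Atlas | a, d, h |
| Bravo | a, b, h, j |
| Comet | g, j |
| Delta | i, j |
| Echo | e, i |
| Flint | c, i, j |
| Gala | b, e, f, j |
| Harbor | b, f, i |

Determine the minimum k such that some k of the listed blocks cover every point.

4

Atlas, Comet, Flint, and Gala cover everything between them: the union {a, b, c, d, e, f, g, h, i, j} is all of U.
Only Flint contains c, so Flint is forced; the remaining 7 points need at least 3 more blocks (each remaining block adds at most 3) — so at least 4 blocks are needed, and 4 is optimal.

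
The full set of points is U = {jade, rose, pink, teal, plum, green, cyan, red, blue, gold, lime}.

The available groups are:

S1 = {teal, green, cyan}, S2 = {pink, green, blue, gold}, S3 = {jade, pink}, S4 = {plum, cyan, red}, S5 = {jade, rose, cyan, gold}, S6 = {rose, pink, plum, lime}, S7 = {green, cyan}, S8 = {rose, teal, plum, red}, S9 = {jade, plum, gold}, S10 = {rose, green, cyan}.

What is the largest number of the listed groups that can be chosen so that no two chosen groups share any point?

3

S3, S7, S8 are pairwise disjoint (S3={jade,pink}; S7={green,cyan}; S8={rose,teal,plum,red}).
Every remaining group overlaps one of these, and no 4 of the listed groups are pairwise disjoint, so 3 is the maximum.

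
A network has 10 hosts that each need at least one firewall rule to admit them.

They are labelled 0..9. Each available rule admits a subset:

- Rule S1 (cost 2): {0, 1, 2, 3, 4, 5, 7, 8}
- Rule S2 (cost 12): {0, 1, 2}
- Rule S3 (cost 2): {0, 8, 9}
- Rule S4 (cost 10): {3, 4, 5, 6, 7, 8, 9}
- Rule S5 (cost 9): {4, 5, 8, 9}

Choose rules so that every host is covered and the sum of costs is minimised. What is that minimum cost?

12

S1, S4 together cover every host (S1 ∪ S4 = {0, 1, 2, 3, 4, 5, 6, 7, 8, 9}); total cost 2 + 10 = 12.
The greedy pick S1, S3, S4 costs 14; no covering selection beats 12.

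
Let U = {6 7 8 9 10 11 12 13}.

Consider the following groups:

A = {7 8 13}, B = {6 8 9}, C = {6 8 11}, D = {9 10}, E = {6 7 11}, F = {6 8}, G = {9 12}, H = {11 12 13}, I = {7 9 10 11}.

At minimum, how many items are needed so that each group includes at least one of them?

T = {6, 9, 13} meets every group (each contains at least one member of T), and |T| = 3.
The groups D, F, H are pairwise disjoint, so any hitting set needs a separate item for each — at least 3. Hence 3 is optimal.

3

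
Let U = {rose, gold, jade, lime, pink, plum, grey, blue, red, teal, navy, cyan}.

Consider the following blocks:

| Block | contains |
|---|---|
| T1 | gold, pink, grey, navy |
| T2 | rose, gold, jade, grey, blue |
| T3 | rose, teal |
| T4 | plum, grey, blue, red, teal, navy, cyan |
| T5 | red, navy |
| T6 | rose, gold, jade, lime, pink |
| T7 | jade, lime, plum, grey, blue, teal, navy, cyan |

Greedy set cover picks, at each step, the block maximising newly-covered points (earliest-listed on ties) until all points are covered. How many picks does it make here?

Greedy: pick T7 (covers 8 new) → pick T6 (covers 3 new) → pick T4 (covers 1 new). Total picks: 3.
(The true minimum cover uses only 2 blocks, so greedy is not optimal here.)

3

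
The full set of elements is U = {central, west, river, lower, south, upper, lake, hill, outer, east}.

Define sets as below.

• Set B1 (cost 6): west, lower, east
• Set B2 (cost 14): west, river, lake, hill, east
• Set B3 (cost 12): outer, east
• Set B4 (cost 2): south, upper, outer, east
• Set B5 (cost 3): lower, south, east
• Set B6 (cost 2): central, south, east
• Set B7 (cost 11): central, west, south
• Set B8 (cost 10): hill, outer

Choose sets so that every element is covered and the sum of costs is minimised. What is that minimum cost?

B2, B4, B5, B6 together cover every element (B2 ∪ B4 ∪ B5 ∪ B6 = {central, west, river, lower, south, upper, lake, hill, outer, east}); total cost 14 + 2 + 3 + 2 = 21.
The greedy pick B4, B6, B1, B2 costs 24; no covering selection beats 21.

21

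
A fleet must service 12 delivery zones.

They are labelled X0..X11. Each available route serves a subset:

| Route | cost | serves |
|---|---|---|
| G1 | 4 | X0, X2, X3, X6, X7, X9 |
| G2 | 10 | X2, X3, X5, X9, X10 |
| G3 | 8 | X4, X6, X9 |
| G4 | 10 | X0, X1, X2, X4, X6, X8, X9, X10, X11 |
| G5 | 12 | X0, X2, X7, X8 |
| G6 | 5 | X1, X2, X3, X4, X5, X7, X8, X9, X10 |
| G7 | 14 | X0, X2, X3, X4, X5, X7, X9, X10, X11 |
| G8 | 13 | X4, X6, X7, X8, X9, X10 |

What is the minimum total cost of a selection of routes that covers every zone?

15

G4, G6 together cover every zone (G4 ∪ G6 = {X0, X1, X2, X3, X4, X5, X6, X7, X8, X9, X10, X11}); total cost 10 + 5 = 15.
The greedy pick G6, G1, G4 costs 19; no covering selection beats 15.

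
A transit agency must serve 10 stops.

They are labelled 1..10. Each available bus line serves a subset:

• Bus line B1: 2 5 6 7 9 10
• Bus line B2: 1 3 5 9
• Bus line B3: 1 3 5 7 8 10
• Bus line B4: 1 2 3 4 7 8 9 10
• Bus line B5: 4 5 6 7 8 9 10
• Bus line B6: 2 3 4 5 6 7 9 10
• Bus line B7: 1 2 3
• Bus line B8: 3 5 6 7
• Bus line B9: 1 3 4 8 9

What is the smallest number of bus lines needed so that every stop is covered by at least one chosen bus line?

B4 and B6 together: B4 ∪ B6 = {1, 2, 3, 4, 5, 6, 7, 8, 9, 10} — every stop is covered.
No single bus line has all 10 stops (the largest, B4, has 8), so 2 is optimal.

2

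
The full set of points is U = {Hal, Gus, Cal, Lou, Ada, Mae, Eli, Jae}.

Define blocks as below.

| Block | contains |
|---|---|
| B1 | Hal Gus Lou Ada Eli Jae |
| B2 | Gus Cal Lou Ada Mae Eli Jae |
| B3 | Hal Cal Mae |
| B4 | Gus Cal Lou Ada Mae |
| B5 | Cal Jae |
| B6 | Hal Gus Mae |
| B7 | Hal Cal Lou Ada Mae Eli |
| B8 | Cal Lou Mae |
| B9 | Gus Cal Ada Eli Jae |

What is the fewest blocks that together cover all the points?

B7 and B9 cover everything between them: the union {Hal, Gus, Cal, Lou, Ada, Mae, Eli, Jae} is all of U.
No single block has all 8 points (the largest, B2, has 7), so 2 is optimal.

2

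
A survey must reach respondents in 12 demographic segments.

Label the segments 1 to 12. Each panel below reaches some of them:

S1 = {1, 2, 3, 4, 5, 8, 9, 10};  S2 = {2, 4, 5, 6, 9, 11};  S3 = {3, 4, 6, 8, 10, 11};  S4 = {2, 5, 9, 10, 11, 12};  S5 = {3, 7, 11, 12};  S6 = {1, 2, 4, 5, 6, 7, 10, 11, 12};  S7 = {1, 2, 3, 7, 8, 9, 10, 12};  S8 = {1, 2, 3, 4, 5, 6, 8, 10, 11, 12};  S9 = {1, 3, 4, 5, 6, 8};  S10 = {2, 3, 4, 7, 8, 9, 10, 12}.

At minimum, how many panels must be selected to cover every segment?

2

Take {S8, S10}. Their union is {1, 2, 3, 4, 5, 6, 7, 8, 9, 10, 11, 12}, which is all 12 segments.
No single panel has all 12 segments (the largest, S8, has 10), so 2 is optimal.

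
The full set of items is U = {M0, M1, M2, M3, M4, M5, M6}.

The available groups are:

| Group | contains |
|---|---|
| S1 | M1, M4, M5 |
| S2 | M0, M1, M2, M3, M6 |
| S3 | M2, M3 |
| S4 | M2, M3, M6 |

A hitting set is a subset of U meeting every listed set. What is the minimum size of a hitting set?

2

H = {M2, M5} meets every group (each contains at least one member of H), and |H| = 2.
The groups S1, S3 are pairwise disjoint, so any hitting set needs a separate item for each — at least 2. Hence 2 is optimal.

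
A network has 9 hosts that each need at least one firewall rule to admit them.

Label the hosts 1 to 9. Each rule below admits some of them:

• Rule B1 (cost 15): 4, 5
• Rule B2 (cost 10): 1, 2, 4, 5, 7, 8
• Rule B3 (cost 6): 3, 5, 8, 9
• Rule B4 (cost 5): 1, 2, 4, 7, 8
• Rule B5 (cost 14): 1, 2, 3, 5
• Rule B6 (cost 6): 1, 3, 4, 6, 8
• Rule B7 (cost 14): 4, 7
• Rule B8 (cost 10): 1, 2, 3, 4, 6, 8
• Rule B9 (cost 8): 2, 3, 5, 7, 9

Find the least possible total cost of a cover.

14

B6, B9 together cover every host (B6 ∪ B9 = {1, 2, 3, 4, 5, 6, 7, 8, 9}); total cost 6 + 8 = 14.
The greedy pick B4, B3, B6 costs 17; no covering selection beats 14.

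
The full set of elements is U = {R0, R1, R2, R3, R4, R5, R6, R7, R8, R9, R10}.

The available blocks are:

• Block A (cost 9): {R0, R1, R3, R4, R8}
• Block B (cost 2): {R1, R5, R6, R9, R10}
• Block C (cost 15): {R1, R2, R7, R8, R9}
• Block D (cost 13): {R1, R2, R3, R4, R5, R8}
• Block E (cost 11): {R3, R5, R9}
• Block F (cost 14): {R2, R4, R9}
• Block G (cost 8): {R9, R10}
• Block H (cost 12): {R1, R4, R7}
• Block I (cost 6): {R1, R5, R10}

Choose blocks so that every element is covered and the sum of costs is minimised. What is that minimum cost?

26

A, B, C together cover every element (A ∪ B ∪ C = {R0, R1, R2, R3, R4, R5, R6, R7, R8, R9, R10}); total cost 9 + 2 + 15 = 26.
No covering selection has total cost below 26.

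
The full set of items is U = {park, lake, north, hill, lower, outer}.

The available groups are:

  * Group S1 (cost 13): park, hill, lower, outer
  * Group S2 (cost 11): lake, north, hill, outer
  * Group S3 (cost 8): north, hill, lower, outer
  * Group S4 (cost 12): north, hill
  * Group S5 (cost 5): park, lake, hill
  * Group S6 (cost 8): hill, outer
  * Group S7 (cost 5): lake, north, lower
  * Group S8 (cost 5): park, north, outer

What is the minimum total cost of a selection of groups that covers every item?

S3, S5 together cover every item (S3 ∪ S5 = {park, lake, north, hill, lower, outer}); total cost 8 + 5 = 13.
The greedy pick S5, S7, S8 costs 15; no covering selection beats 13.

13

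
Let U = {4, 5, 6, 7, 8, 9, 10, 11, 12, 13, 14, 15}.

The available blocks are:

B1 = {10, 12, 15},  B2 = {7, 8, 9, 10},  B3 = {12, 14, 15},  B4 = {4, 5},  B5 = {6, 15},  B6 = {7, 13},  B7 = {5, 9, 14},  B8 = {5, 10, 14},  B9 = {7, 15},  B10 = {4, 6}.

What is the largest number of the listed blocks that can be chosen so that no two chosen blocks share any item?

4

B1, B6, B7, B10 are pairwise disjoint (B1={10,12,15}; B6={7,13}; B7={5,9,14}; B10={4,6}).
Every remaining block overlaps one of these, and no 5 of the listed blocks are pairwise disjoint, so 4 is the maximum.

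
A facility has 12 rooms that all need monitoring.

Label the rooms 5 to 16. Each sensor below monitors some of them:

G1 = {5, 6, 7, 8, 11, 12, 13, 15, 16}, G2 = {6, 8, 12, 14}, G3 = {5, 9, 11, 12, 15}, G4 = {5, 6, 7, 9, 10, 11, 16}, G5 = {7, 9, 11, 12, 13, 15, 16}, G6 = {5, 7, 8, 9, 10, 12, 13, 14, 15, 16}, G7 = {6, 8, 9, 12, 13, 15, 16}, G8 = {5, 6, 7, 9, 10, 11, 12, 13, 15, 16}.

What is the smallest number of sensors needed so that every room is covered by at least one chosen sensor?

Take {G6, G8}. Their union is {5, 6, 7, 8, 9, 10, 11, 12, 13, 14, 15, 16}, which is all 12 rooms.
No single sensor has all 12 rooms (the largest, G6, has 10), so 2 is optimal.

2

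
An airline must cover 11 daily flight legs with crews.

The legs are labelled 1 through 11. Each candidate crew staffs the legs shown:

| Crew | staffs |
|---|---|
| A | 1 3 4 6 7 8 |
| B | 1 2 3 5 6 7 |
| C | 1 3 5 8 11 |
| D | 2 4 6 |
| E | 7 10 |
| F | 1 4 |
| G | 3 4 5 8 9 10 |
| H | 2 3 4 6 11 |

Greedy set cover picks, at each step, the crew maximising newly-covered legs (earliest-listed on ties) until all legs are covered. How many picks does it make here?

Greedy: pick A (covers 6 new) → pick G (covers 3 new) → pick H (covers 2 new). Total picks: 3.

3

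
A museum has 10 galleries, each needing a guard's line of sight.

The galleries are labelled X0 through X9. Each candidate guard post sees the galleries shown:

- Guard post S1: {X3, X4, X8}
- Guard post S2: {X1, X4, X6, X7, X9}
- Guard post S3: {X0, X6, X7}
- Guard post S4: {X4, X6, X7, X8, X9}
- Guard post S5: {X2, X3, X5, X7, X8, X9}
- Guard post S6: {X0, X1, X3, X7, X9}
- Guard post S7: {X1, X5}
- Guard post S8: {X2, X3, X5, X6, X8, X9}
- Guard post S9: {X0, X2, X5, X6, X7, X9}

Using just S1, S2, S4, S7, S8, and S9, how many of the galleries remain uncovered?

0

Union of S1, S2, S4, S7, S8, S9 = {X0, X1, X2, X3, X4, X5, X6, X7, X8, X9} — that's every gallery, so 0 are uncovered.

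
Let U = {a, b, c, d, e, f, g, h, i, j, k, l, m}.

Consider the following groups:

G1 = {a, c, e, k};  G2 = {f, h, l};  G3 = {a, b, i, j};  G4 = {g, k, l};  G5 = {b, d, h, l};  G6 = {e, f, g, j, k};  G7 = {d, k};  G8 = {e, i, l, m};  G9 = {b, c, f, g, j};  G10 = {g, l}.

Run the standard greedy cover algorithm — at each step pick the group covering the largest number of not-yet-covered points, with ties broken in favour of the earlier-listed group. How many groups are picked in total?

Greedy: pick G6 (covers 5 new) → pick G5 (covers 4 new) → pick G1 (covers 2 new) → pick G8 (covers 2 new). Total picks: 4.

4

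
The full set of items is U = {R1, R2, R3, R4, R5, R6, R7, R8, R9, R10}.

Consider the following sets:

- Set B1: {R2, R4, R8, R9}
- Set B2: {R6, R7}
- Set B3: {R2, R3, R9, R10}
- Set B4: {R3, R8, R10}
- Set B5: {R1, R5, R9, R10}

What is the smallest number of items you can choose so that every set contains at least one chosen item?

3

Take H = {R2, R7, R10}. Each listed set contains at least one of these, so H is a hitting set of size 3.
No choice of 2 items meets every set, so 3 is the minimum.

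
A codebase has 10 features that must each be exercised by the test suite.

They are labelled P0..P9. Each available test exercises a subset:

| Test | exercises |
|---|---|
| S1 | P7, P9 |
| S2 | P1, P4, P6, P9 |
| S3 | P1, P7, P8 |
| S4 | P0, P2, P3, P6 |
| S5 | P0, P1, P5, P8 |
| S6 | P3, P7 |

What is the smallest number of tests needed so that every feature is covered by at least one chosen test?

S2 and S4 and S5 and S6 together: S2 ∪ S4 ∪ S5 ∪ S6 = {P0, P1, P2, P3, P4, P5, P6, P7, P8, P9} — every feature is covered.
No 3 of the 6 tests cover everything (all 20 combinations miss at least one feature), so 4 is optimal.

4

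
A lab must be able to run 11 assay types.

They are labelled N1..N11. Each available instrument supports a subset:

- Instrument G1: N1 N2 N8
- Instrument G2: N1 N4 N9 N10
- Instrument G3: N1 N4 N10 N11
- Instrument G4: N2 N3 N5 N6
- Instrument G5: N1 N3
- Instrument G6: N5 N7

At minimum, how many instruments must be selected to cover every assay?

Take {G1, G2, G3, G4, G6}. Their union is {N1, N2, N3, N4, N5, N6, N7, N8, N9, N10, N11}, which is all 11 assays.
No 4 of the 6 instruments cover everything (all 15 combinations miss at least one assay), so 5 is optimal.

5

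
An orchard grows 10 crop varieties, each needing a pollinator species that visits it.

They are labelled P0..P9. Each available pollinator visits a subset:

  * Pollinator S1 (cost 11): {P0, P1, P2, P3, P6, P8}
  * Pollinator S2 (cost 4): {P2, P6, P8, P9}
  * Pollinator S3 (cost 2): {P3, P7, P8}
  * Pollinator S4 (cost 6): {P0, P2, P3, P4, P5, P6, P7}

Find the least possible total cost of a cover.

S1, S2, S4 together cover every variety (S1 ∪ S2 ∪ S4 = {P0, P1, P2, P3, P4, P5, P6, P7, P8, P9}); total cost 11 + 4 + 6 = 21.
The greedy pick S3, S4, S2, S1 costs 23; no covering selection beats 21.

21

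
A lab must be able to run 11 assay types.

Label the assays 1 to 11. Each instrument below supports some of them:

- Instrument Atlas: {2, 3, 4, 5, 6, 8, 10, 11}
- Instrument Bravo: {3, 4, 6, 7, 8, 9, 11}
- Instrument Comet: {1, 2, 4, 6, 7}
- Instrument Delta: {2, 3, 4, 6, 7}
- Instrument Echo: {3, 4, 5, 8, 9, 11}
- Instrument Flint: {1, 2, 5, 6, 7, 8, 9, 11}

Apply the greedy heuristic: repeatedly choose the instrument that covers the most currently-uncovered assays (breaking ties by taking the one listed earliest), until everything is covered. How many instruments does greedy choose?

2

Greedy: pick Atlas (covers 8 new) → pick Flint (covers 3 new). Total picks: 2.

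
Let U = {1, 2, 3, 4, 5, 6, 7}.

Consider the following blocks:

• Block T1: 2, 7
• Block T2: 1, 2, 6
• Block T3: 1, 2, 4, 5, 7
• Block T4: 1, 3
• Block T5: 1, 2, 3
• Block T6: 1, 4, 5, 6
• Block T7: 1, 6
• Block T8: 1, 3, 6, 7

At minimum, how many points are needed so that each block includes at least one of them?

H = {1, 7} meets every block (each contains at least one member of H), and |H| = 2.
The blocks T1, T7 are pairwise disjoint, so any hitting set needs a separate point for each — at least 2. Hence 2 is optimal.

2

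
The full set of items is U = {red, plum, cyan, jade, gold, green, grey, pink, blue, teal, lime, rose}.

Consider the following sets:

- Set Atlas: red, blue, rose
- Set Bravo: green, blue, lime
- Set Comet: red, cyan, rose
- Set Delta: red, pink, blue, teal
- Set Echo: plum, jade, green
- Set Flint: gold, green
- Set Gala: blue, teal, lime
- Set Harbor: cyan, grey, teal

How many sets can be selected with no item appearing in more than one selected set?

3

Comet, Echo, Gala are pairwise disjoint (Comet={red,cyan,rose}; Echo={plum,jade,green}; Gala={blue,teal,lime}).
Every remaining set overlaps one of these, and no 4 of the listed sets are pairwise disjoint, so 3 is the maximum.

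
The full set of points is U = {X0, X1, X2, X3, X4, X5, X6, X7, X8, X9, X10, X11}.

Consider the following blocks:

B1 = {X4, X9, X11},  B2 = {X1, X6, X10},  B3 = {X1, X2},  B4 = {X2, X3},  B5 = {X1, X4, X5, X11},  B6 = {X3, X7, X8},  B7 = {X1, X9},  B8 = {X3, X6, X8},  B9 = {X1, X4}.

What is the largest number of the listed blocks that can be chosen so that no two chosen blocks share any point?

3

B1, B3, B8 are pairwise disjoint (B1={X4,X9,X11}; B3={X1,X2}; B8={X3,X6,X8}).
Every remaining block overlaps one of these, and no 4 of the listed blocks are pairwise disjoint, so 3 is the maximum.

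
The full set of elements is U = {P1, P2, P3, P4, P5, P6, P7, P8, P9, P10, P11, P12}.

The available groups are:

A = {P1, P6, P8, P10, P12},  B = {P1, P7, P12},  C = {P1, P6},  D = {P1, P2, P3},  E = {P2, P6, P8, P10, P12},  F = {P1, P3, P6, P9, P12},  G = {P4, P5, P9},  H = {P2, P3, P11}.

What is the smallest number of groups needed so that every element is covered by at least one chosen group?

4

B, E, G, and H cover everything between them: the union {P1, P2, P3, P4, P5, P6, P7, P8, P9, P10, P11, P12} is all of U.
Only B contains P7, so B is forced; the remaining 9 elements need at least 3 more groups (each remaining group adds at most 4) — so at least 4 groups are needed, and 4 is optimal.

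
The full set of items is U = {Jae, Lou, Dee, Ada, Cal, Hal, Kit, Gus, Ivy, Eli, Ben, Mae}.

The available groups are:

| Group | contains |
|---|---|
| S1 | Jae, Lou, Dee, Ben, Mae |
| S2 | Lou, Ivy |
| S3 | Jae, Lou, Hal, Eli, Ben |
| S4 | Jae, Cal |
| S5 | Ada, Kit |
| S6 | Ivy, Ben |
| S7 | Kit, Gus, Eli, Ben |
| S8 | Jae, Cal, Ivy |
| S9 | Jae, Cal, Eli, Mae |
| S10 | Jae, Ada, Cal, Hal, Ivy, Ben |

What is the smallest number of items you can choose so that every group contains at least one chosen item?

3

The 3 items {Jae, Kit, Ivy} hit every group.
The groups S4, S5, S6 are pairwise disjoint, so any hitting set needs a separate item for each — at least 3. Hence 3 is optimal.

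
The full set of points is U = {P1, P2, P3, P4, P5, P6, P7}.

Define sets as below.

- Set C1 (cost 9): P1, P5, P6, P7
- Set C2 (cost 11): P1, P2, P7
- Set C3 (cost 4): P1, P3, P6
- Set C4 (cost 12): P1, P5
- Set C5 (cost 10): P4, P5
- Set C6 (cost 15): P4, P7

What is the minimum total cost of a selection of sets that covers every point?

25

C2, C3, C5 together cover every point (C2 ∪ C3 ∪ C5 = {P1, P2, P3, P4, P5, P6, P7}); total cost 11 + 4 + 10 = 25.
The greedy pick C3, C1, C5, C2 costs 34; no covering selection beats 25.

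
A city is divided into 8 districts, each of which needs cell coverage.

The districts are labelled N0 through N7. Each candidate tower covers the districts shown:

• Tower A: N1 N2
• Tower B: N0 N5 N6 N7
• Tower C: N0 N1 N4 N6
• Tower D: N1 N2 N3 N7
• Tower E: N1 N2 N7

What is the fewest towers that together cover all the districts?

B and C and D together: B ∪ C ∪ D = {N0, N1, N2, N3, N4, N5, N6, N7} — every district is covered.
Only D contains N3, so D is forced; the remaining 4 districts need at least 2 more towers (each remaining tower adds at most 3) — so at least 3 towers are needed, and 3 is optimal.

3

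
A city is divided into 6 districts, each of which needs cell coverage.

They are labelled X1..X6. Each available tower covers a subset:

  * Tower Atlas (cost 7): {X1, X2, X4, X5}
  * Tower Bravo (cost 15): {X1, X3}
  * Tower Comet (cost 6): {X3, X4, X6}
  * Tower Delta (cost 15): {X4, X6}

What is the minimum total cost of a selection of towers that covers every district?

Atlas, Comet together cover every district (Atlas ∪ Comet = {X1, X2, X3, X4, X5, X6}); total cost 7 + 6 = 13.
No covering selection has total cost below 13.

13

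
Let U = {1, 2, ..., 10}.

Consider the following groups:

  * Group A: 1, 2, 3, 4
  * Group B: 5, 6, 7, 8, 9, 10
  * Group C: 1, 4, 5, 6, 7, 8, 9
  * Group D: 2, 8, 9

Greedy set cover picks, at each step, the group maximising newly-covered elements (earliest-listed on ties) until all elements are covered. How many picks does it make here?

3

Greedy: pick C (covers 7 new) → pick A (covers 2 new) → pick B (covers 1 new). Total picks: 3.
(The true minimum cover uses only 2 groups, so greedy is not optimal here.)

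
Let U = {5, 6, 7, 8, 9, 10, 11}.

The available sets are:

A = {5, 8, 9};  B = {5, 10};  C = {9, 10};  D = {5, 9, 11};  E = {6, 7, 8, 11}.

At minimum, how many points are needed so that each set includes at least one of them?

Take H = {5, 7, 10}. Each listed set contains at least one of these, so H is a hitting set of size 3.
No choice of 2 points meets every set, so 3 is the minimum.

3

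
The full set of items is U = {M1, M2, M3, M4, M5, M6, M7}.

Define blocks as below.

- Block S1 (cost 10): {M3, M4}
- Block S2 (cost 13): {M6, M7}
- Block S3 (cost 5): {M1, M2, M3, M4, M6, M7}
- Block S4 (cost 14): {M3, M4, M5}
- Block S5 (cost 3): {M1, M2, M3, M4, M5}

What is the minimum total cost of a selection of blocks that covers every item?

S3, S5 together cover every item (S3 ∪ S5 = {M1, M2, M3, M4, M5, M6, M7}); total cost 5 + 3 = 8.
No covering selection has total cost below 8.

8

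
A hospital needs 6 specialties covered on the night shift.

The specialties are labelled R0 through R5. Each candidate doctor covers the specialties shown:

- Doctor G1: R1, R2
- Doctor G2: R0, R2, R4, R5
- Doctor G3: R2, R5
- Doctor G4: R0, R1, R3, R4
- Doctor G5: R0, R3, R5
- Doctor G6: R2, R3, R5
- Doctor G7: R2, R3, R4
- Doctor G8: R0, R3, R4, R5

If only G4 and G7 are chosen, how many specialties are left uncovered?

1

Union of G4, G7 = {R0, R1, R2, R3, R4}.
Not covered: R5 — 1 specialty.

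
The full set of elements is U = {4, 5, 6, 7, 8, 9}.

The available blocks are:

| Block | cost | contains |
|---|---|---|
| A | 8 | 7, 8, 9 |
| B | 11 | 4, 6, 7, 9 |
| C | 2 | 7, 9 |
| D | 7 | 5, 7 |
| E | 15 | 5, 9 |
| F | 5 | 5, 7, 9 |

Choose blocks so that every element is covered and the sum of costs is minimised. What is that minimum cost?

A, B, F together cover every element (A ∪ B ∪ F = {4, 5, 6, 7, 8, 9}); total cost 8 + 11 + 5 = 24.
The greedy pick C, F, B, A costs 26; no covering selection beats 24.

24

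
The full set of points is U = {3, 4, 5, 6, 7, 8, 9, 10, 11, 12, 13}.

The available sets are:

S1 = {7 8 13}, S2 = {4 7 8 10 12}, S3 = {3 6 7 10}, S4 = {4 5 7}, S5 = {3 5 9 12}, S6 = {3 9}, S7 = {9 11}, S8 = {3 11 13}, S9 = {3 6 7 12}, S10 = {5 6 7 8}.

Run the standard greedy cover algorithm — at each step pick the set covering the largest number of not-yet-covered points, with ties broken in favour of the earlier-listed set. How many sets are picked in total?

4

Greedy: pick S2 (covers 5 new) → pick S5 (covers 3 new) → pick S8 (covers 2 new) → pick S3 (covers 1 new). Total picks: 4.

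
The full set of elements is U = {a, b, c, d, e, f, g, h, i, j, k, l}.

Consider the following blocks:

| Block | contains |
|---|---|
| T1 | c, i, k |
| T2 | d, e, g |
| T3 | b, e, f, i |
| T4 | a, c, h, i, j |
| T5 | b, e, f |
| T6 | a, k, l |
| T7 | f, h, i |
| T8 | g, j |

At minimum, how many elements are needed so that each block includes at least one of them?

Take T = {a, e, i, j}. Each listed block contains at least one of these, so T is a hitting set of size 4.
No choice of 3 elements meets every block, so 4 is the minimum.

4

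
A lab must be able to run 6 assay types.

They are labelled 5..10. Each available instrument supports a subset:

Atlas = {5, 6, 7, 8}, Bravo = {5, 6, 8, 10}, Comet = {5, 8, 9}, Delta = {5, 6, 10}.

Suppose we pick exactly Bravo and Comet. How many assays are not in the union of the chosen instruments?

Union of Bravo, Comet = {5, 6, 8, 9, 10}.
Not covered: 7 — 1 assay.

1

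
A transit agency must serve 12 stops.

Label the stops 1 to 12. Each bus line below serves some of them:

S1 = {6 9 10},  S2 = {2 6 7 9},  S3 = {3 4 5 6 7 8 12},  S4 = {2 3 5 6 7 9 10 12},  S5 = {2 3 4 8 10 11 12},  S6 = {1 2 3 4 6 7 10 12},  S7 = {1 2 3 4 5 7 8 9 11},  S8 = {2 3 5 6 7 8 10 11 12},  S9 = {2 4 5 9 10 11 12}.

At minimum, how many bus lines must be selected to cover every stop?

Take {S7, S8}. Their union is {1, 2, 3, 4, 5, 6, 7, 8, 9, 10, 11, 12}, which is all 12 stops.
No single bus line has all 12 stops (the largest, S7, has 9), so 2 is optimal.

2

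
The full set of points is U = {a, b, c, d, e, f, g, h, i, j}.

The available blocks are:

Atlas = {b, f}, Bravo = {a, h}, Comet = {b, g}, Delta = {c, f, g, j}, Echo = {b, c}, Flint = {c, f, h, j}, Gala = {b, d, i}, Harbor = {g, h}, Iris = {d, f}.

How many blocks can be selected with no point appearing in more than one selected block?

3

Bravo, Echo, Iris are pairwise disjoint (Bravo={a,h}; Echo={b,c}; Iris={d,f}).
Every remaining block overlaps one of these, and no 4 of the listed blocks are pairwise disjoint, so 3 is the maximum.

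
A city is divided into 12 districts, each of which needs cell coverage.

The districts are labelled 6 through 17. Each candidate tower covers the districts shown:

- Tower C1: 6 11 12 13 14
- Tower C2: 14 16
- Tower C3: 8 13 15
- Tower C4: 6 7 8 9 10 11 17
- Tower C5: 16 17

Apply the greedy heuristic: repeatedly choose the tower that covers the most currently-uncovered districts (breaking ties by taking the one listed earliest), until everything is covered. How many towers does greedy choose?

Greedy: pick C4 (covers 7 new) → pick C1 (covers 3 new) → pick C2 (covers 1 new) → pick C3 (covers 1 new). Total picks: 4.

4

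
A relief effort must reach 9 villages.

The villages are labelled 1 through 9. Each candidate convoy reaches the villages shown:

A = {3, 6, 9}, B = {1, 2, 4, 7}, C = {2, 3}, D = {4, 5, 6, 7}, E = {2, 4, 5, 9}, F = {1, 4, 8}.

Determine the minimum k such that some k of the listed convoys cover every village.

4

C and D and E and F together: C ∪ D ∪ E ∪ F = {1, 2, 3, 4, 5, 6, 7, 8, 9} — every village is covered.
No 3 of the 6 convoys cover everything (all 20 combinations miss at least one village), so 4 is optimal.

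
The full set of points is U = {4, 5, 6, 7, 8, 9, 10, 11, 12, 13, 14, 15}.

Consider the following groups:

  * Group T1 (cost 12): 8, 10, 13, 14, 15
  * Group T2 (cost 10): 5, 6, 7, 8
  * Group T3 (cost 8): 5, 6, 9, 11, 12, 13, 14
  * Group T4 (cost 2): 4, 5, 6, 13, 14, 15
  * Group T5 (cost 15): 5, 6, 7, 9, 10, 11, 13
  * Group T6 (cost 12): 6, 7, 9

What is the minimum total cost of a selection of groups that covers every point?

T1, T2, T3, T4 together cover every point (T1 ∪ T2 ∪ T3 ∪ T4 = {4, 5, 6, 7, 8, 9, 10, 11, 12, 13, 14, 15}); total cost 12 + 10 + 8 + 2 = 32.
No covering selection has total cost below 32.

32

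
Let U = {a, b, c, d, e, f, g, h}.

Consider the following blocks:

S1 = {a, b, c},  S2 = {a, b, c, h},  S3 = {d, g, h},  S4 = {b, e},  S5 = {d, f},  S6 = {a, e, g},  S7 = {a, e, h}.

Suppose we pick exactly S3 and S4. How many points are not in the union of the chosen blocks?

3

Union of S3, S4 = {b, d, e, g, h}.
Not covered: a, c, f — 3 points.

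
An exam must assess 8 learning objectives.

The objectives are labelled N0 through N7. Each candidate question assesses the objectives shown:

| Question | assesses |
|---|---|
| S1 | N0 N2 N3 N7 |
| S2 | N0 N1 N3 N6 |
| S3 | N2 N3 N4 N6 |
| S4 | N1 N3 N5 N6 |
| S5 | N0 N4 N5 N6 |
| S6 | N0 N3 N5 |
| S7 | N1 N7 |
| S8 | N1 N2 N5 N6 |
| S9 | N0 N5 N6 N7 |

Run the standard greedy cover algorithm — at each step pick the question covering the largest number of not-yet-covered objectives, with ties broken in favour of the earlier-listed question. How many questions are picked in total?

Greedy: pick S1 (covers 4 new) → pick S4 (covers 3 new) → pick S3 (covers 1 new). Total picks: 3.

3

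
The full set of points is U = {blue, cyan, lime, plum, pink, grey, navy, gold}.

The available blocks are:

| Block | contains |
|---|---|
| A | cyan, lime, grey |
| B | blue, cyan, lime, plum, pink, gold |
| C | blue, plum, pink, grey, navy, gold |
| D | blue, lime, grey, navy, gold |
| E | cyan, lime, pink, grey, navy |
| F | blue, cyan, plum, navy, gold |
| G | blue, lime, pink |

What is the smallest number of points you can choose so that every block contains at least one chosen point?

2

H = {blue, lime} meets every block (each contains at least one member of H), and |H| = 2.
No single point lies in every block, so at least 2 are needed and 2 is optimal.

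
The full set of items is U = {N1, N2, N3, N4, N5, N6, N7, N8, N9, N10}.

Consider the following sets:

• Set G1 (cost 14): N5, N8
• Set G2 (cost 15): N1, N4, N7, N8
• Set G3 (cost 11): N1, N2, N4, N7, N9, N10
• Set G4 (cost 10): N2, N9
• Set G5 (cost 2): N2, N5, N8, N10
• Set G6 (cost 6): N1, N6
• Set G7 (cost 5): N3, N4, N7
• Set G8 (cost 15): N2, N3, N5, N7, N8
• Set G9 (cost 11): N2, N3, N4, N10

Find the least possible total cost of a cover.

G4, G5, G6, G7 together cover every item (G4 ∪ G5 ∪ G6 ∪ G7 = {N1, N2, N3, N4, N5, N6, N7, N8, N9, N10}); total cost 10 + 2 + 6 + 5 = 23.
No covering selection has total cost below 23.

23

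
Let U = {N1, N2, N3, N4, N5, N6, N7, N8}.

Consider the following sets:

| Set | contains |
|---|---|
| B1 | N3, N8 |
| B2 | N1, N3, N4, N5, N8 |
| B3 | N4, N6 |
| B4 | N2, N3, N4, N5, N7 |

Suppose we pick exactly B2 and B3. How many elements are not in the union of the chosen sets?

2

Union of B2, B3 = {N1, N3, N4, N5, N6, N8}.
Not covered: N2, N7 — 2 elements.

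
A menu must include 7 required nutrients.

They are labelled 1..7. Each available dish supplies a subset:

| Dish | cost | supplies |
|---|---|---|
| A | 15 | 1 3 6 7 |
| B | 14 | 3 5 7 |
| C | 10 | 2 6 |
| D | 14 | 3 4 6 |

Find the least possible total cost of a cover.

A, B, C, D together cover every nutrient (A ∪ B ∪ C ∪ D = {1, 2, 3, 4, 5, 6, 7}); total cost 15 + 14 + 10 + 14 = 53.
No covering selection has total cost below 53.

53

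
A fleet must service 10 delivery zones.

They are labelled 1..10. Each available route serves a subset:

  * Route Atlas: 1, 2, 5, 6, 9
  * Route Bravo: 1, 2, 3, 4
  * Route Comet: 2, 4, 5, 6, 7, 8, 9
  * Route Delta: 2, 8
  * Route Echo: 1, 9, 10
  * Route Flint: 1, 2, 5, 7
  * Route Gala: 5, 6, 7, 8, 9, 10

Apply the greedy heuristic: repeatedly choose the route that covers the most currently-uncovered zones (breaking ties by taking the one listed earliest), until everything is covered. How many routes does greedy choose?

Greedy: pick Comet (covers 7 new) → pick Bravo (covers 2 new) → pick Echo (covers 1 new). Total picks: 3.
(The true minimum cover uses only 2 routes, so greedy is not optimal here.)

3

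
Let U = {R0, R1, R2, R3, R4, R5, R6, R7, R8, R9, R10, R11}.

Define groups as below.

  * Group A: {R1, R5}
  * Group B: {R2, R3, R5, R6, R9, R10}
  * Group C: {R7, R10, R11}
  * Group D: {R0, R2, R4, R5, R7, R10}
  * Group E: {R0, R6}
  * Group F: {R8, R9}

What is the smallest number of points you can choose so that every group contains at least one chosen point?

Take H = {R0, R5, R7, R9}. Each listed group contains at least one of these, so H is a hitting set of size 4.
The groups A, C, E, F are pairwise disjoint, so any hitting set needs a separate point for each — at least 4. Hence 4 is optimal.

4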